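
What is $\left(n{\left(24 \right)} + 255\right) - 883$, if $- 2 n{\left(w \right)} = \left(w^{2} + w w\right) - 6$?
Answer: $-1201$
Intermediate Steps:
$n{\left(w \right)} = 3 - w^{2}$ ($n{\left(w \right)} = - \frac{\left(w^{2} + w w\right) - 6}{2} = - \frac{\left(w^{2} + w^{2}\right) - 6}{2} = - \frac{2 w^{2} - 6}{2} = - \frac{-6 + 2 w^{2}}{2} = 3 - w^{2}$)
$\left(n{\left(24 \right)} + 255\right) - 883 = \left(\left(3 - 24^{2}\right) + 255\right) - 883 = \left(\left(3 - 576\right) + 255\right) - 883 = \left(-573 + 255\right) - 883 = -318 - 883 = -1201$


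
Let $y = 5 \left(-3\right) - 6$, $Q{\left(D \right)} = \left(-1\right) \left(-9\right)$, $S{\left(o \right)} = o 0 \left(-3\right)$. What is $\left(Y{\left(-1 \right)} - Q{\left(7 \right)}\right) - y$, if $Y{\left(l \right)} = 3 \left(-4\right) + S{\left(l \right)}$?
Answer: $0$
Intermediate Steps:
$S{\left(o \right)} = 0$ ($S{\left(o \right)} = 0 \left(-3\right) = 0$)
$Q{\left(D \right)} = 9$
$Y{\left(l \right)} = -12$ ($Y{\left(l \right)} = 3 \left(-4\right) + 0 = -12 + 0 = -12$)
$y = -21$ ($y = -15 - 6 = -21$)
$\left(Y{\left(-1 \right)} - Q{\left(7 \right)}\right) - y = \left(-12 - 9\right) - -21 = \left(-12 - 9\right) + 21 = -21 + 21 = 0$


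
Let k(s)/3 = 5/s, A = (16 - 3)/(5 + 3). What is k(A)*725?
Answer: 87000/13 ≈ 6692.3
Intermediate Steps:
A = 13/8 ≈ 1.6250
k(s) = 15/s (k(s) = 3*(5/s) = 15/s)
k(A)*725 = (15/(13/8))*725 = (15*(8/13))*725 = (120/13)*725 = 87000/13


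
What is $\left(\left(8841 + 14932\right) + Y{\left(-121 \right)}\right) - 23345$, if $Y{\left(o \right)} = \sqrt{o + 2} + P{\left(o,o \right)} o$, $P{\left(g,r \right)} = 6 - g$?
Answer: $-14939 + i \sqrt{119} \approx -14939.0 + 10.909 i$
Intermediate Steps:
$Y{\left(o \right)} = \sqrt{2 + o} + o \left(6 - o\right)$ ($Y{\left(o \right)} = \sqrt{o + 2} + \left(6 - o\right) o = \sqrt{2 + o} + o \left(6 - o\right)$)
$\left(\left(8841 + 14932\right) + Y{\left(-121 \right)}\right) - 23345 = \left(\left(8841 + 14932\right) - \left(- \sqrt{2 - 121} - 121 \left(-6 - 121\right)\right)\right) - 23345 = \left(23773 + \left(\sqrt{-119} - \left(-121\right) \left(-127\right)\right)\right) - 23345 = \left(23773 - \left(15367 - i \sqrt{119}\right)\right) - 23345 = \left(8406 + i \sqrt{119}\right) - 23345 = -14939 + i \sqrt{119}$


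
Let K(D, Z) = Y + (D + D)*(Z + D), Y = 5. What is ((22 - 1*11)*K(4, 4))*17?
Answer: 12903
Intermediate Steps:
K(D, Z) = 5 + 2*D*(D + Z) (K(D, Z) = 5 + (D + D)*(Z + D) = 5 + (2*D)*(D + Z) = 5 + 2*D*(D + Z))
((22 - 1*11)*K(4, 4))*17 = ((22 - 1*11)*(5 + 2*4² + 2*4*4))*17 = ((22 - 11)*(5 + 2*16 + 32))*17 = (11*(5 + 32 + 32))*17 = (11*69)*17 = 759*17 = 12903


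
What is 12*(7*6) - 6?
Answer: 498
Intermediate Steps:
12*(7*6) - 6 = 12*42 - 6 = 504 - 6 = 498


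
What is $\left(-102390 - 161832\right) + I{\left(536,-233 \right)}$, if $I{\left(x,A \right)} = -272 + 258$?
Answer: $-264236$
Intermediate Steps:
$I{\left(x,A \right)} = -14$
$\left(-102390 - 161832\right) + I{\left(536,-233 \right)} = \left(-102390 - 161832\right) - 14 = -264222 - 14 = -264236$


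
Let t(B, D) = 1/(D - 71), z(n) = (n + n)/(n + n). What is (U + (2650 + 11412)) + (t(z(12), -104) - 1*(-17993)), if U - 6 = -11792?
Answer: 3547074/175 ≈ 20269.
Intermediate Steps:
U = -11786 (U = 6 - 11792 = -11786)
z(n) = 1 (z(n) = (2*n)/((2*n)) = (2*n)*(1/(2*n)) = 1)
t(B, D) = 1/(-71 + D)
(U + (2650 + 11412)) + (t(z(12), -104) - 1*(-17993)) = (-11786 + (2650 + 11412)) + (1/(-71 - 104) - 1*(-17993)) = (-11786 + 14062) + (1/(-175) + 17993) = 2276 + (-1/175 + 17993) = 2276 + 3148774/175 = 3547074/175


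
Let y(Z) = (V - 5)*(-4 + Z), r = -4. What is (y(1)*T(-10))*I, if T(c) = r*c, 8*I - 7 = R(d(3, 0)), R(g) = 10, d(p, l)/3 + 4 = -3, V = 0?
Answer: 1275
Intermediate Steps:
d(p, l) = -21 (d(p, l) = -12 + 3*(-3) = -12 - 9 = -21)
I = 17/8 (I = 7/8 + (⅛)*10 = 7/8 + 5/4 = 17/8 ≈ 2.1250)
T(c) = -4*c
y(Z) = 20 - 5*Z (y(Z) = (0 - 5)*(-4 + Z) = -5*(-4 + Z) = 20 - 5*Z)
(y(1)*T(-10))*I = ((20 - 5*1)*(-4*(-10)))*(17/8) = ((20 - 5)*40)*(17/8) = (15*40)*(17/8) = 600*(17/8) = 1275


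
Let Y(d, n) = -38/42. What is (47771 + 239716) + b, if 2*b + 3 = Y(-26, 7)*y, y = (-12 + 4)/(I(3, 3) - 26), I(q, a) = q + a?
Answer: 60371917/210 ≈ 2.8749e+5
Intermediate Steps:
I(q, a) = a + q
Y(d, n) = -19/21 (Y(d, n) = -38*1/42 = -19/21)
y = ⅖ (y = (-12 + 4)/((3 + 3) - 26) = -8/(6 - 26) = -8/(-20) = -8*(-1/20) = ⅖ ≈ 0.40000)
b = -353/210 (b = -3/2 + (-19/21*⅖)/2 = -3/2 + (½)*(-38/105) = -3/2 - 19/105 = -353/210 ≈ -1.6810)
(47771 + 239716) + b = (47771 + 239716) - 353/210 = 287487 - 353/210 = 60371917/210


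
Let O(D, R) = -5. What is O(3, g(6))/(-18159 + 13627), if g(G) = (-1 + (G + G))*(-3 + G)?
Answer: 5/4532 ≈ 0.0011033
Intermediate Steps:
g(G) = (-1 + 2*G)*(-3 + G)
O(3, g(6))/(-18159 + 13627) = -5/(-18159 + 13627) = -5/(-4532) = -1/4532*(-5) = 5/4532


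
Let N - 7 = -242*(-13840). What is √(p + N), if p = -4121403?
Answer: 74*I*√141 ≈ 878.7*I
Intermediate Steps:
N = 3349287 (N = 7 - 242*(-13840) = 7 + 3349280 = 3349287)
√(p + N) = √(-4121403 + 3349287) = √(-772116) = 74*I*√141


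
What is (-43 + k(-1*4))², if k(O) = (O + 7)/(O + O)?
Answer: 120409/64 ≈ 1881.4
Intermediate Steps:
k(O) = (7 + O)/(2*O) (k(O) = (7 + O)/((2*O)) = (7 + O)*(1/(2*O)) = (7 + O)/(2*O))
(-43 + k(-1*4))² = (-43 + (7 - 1*4)/(2*((-1*4))))² = (-43 + (½)*(7 - 4)/(-4))² = (-43 + (½)*(-¼)*3)² = (-43 - 3/8)² = (-347/8)² = 120409/64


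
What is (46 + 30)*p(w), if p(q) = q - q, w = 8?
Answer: 0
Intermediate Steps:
p(q) = 0
(46 + 30)*p(w) = (46 + 30)*0 = 76*0 = 0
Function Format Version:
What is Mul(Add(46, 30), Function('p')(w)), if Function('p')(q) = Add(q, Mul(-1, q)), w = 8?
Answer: 0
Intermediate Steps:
Function('p')(q) = 0
Mul(Add(46, 30), Function('p')(w)) = Mul(Add(46, 30), 0) = Mul(76, 0) = 0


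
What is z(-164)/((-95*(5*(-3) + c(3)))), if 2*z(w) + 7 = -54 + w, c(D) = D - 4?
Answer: -45/608 ≈ -0.074013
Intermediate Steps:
c(D) = -4 + D
z(w) = -61/2 + w/2 (z(w) = -7/2 + (-54 + w)/2 = -7/2 + (-27 + w/2) = -61/2 + w/2)
z(-164)/((-95*(5*(-3) + c(3)))) = (-61/2 + (½)*(-164))/((-95*(5*(-3) + (-4 + 3)))) = (-61/2 - 82)/((-95*(-15 - 1))) = -225/(2*((-95*(-16)))) = -225/2/1520 = -225/2*1/1520 = -45/608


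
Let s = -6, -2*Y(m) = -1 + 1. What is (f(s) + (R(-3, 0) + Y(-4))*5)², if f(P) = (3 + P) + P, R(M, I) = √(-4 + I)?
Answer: (9 - 10*I)² ≈ -19.0 - 180.0*I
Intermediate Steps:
Y(m) = 0 (Y(m) = -(-1 + 1)/2 = -½*0 = 0)
f(P) = 3 + 2*P
(f(s) + (R(-3, 0) + Y(-4))*5)² = ((3 + 2*(-6)) + (√(-4 + 0) + 0)*5)² = ((3 - 12) + (√(-4) + 0)*5)² = (-9 + (2*I + 0)*5)² = (-9 + (2*I)*5)² = (-9 + 10*I)²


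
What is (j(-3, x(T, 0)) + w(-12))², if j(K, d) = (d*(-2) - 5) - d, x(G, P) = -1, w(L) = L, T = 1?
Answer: 196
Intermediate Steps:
j(K, d) = -5 - 3*d (j(K, d) = (-2*d - 5) - d = (-5 - 2*d) - d = -5 - 3*d)
(j(-3, x(T, 0)) + w(-12))² = ((-5 - 3*(-1)) - 12)² = ((-5 + 3) - 12)² = (-2 - 12)² = (-14)² = 196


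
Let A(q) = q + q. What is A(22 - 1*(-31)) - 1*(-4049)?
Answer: 4155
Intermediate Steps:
A(q) = 2*q
A(22 - 1*(-31)) - 1*(-4049) = 2*(22 - 1*(-31)) - 1*(-4049) = 2*(22 + 31) + 4049 = 2*53 + 4049 = 106 + 4049 = 4155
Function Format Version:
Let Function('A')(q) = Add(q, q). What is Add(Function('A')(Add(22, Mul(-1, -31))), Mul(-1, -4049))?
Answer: 4155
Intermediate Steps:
Function('A')(q) = Mul(2, q)
Add(Function('A')(Add(22, Mul(-1, -31))), Mul(-1, -4049)) = Add(Mul(2, Add(22, Mul(-1, -31))), Mul(-1, -4049)) = Add(Mul(2, Add(22, 31)), 4049) = Add(Mul(2, 53), 4049) = Add(106, 4049) = 4155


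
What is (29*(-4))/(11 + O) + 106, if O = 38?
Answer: 5078/49 ≈ 103.63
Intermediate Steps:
(29*(-4))/(11 + O) + 106 = (29*(-4))/(11 + 38) + 106 = -116/49 + 106 = 5078/49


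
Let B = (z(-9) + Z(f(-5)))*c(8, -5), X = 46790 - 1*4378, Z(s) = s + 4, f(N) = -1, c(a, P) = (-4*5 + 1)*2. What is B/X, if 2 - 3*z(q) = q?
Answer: -190/31809 ≈ -0.0059732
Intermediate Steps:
z(q) = ⅔ - q/3
c(a, P) = -38 (c(a, P) = (-20 + 1)*2 = -19*2 = -38)
Z(s) = 4 + s
X = 42412 (X = 46790 - 4378 = 42412)
B = -760/3 (B = ((⅔ - ⅓*(-9)) + (4 - 1))*(-38) = ((⅔ + 3) + 3)*(-38) = (11/3 + 3)*(-38) = (20/3)*(-38) = -760/3 ≈ -253.33)
B/X = -760/3/42412 = -760/3*1/42412 = -190/31809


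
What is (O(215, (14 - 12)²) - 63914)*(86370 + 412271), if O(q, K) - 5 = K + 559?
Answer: -31586912786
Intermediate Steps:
O(q, K) = 564 + K (O(q, K) = 5 + (K + 559) = 5 + (559 + K) = 564 + K)
(O(215, (14 - 12)²) - 63914)*(86370 + 412271) = ((564 + (14 - 12)²) - 63914)*(86370 + 412271) = ((564 + 2²) - 63914)*498641 = ((564 + 4) - 63914)*498641 = (568 - 63914)*498641 = -63346*498641 = -31586912786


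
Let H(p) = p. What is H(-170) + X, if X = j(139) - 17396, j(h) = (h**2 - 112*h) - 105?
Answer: -13918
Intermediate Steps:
j(h) = -105 + h**2 - 112*h
X = -13748 (X = (-105 + 139**2 - 112*139) - 17396 = (-105 + 19321 - 15568) - 17396 = 3648 - 17396 = -13748)
H(-170) + X = -170 - 13748 = -13918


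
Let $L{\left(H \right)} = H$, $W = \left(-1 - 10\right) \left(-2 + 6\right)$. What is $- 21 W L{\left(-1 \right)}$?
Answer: $-924$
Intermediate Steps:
$W = -44$ ($W = \left(-11\right) 4 = -44$)
$- 21 W L{\left(-1 \right)} = \left(-21\right) \left(-44\right) \left(-1\right) = 924 \left(-1\right) = -924$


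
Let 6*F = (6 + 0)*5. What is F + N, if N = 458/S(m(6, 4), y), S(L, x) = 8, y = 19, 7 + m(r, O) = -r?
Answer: 249/4 ≈ 62.250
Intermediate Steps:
m(r, O) = -7 - r
F = 5 (F = ((6 + 0)*5)/6 = (6*5)/6 = (⅙)*30 = 5)
N = 229/4 (N = 458/8 = 458*(⅛) = 229/4 ≈ 57.250)
F + N = 5 + 229/4 = 249/4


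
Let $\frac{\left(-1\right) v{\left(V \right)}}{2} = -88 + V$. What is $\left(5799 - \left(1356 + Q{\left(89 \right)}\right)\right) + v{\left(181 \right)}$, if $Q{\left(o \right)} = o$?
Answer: $4168$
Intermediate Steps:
$v{\left(V \right)} = 176 - 2 V$ ($v{\left(V \right)} = - 2 \left(-88 + V\right) = 176 - 2 V$)
$\left(5799 - \left(1356 + Q{\left(89 \right)}\right)\right) + v{\left(181 \right)} = \left(5799 - 1445\right) + \left(176 - 362\right) = \left(5799 - 1445\right) - 186 = 4354 - 186 = 4168$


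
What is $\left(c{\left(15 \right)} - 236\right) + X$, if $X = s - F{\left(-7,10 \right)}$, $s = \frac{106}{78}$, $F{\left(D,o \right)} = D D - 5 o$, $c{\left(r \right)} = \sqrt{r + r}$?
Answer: $- \frac{9112}{39} + \sqrt{30} \approx -228.16$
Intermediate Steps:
$c{\left(r \right)} = \sqrt{2} \sqrt{r}$ ($c{\left(r \right)} = \sqrt{2 r} = \sqrt{2} \sqrt{r}$)
$F{\left(D,o \right)} = D^{2} - 5 o$
$s = \frac{53}{39}$ ($s = 106 \cdot \frac{1}{78} = \frac{53}{39} \approx 1.359$)
$X = \frac{92}{39}$ ($X = \frac{53}{39} - \left(\left(-7\right)^{2} - 50\right) = \frac{53}{39} - \left(49 - 50\right) = \frac{53}{39} - -1 = \frac{53}{39} + 1 = \frac{92}{39} \approx 2.359$)
$\left(c{\left(15 \right)} - 236\right) + X = \left(\sqrt{2} \sqrt{15} - 236\right) + \frac{92}{39} = \left(\sqrt{30} - 236\right) + \frac{92}{39} = \left(-236 + \sqrt{30}\right) + \frac{92}{39} = - \frac{9112}{39} + \sqrt{30}$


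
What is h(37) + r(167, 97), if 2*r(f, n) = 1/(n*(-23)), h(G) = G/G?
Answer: 4461/4462 ≈ 0.99978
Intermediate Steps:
h(G) = 1
r(f, n) = -1/(46*n) (r(f, n) = 1/(2*((n*(-23)))) = 1/(2*((-23*n))) = (-1/(23*n))/2 = -1/(46*n))
h(37) + r(167, 97) = 1 - 1/46/97 = 1 - 1/46*1/97 = 1 - 1/4462 = 4461/4462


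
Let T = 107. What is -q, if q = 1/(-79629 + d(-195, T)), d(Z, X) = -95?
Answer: 1/79724 ≈ 1.2543e-5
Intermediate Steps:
q = -1/79724 (q = 1/(-79629 - 95) = 1/(-79724) = -1/79724 ≈ -1.2543e-5)
-q = -1*(-1/79724) = 1/79724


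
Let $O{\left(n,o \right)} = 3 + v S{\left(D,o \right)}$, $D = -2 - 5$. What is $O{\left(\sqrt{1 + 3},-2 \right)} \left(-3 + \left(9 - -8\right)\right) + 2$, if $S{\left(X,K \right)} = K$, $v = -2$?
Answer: $100$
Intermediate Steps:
$D = -7$ ($D = -2 - 5 = -7$)
$O{\left(n,o \right)} = 3 - 2 o$
$O{\left(\sqrt{1 + 3},-2 \right)} \left(-3 + \left(9 - -8\right)\right) + 2 = \left(3 - -4\right) \left(-3 + \left(9 - -8\right)\right) + 2 = \left(3 + 4\right) \left(-3 + \left(9 + 8\right)\right) + 2 = 7 \left(-3 + 17\right) + 2 = 7 \cdot 14 + 2 = 98 + 2 = 100$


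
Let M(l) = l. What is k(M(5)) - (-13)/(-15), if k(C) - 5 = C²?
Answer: 437/15 ≈ 29.133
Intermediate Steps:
k(C) = 5 + C²
k(M(5)) - (-13)/(-15) = (5 + 5²) - (-13)/(-15) = (5 + 25) - (-13)*(-1)/15 = 30 - 1*13/15 = 30 - 13/15 = 437/15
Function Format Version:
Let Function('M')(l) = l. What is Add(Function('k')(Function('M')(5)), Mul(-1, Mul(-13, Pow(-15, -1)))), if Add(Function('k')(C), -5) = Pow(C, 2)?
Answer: Rational(437, 15) ≈ 29.133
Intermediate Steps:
Function('k')(C) = Add(5, Pow(C, 2))
Add(Function('k')(Function('M')(5)), Mul(-1, Mul(-13, Pow(-15, -1)))) = Add(Add(5, Pow(5, 2)), Mul(-1, Mul(-13, Pow(-15, -1)))) = Add(Add(5, 25), Mul(-1, Mul(-13, Rational(-1, 15)))) = Add(30, Mul(-1, Rational(13, 15))) = Add(30, Rational(-13, 15)) = Rational(437, 15)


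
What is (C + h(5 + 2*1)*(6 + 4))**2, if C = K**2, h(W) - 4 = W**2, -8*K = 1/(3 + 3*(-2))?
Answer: 93196488961/331776 ≈ 2.8090e+5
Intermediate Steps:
K = 1/24 (K = -1/(8*(3 + 3*(-2))) = -1/(8*(3 - 6)) = -1/8/(-3) = -1/8*(-1/3) = 1/24 ≈ 0.041667)
h(W) = 4 + W**2
C = 1/576 (C = (1/24)**2 = 1/576 ≈ 0.0017361)
(C + h(5 + 2*1)*(6 + 4))**2 = (1/576 + (4 + (5 + 2*1)**2)*(6 + 4))**2 = (1/576 + (4 + (5 + 2)**2)*10)**2 = (1/576 + (4 + 7**2)*10)**2 = (1/576 + (4 + 49)*10)**2 = (1/576 + 53*10)**2 = (1/576 + 530)**2 = (305281/576)**2 = 93196488961/331776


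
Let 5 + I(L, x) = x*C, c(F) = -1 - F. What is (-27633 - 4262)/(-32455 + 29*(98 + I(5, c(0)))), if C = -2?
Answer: 6379/5940 ≈ 1.0739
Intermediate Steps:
I(L, x) = -5 - 2*x (I(L, x) = -5 + x*(-2) = -5 - 2*x)
(-27633 - 4262)/(-32455 + 29*(98 + I(5, c(0)))) = (-27633 - 4262)/(-32455 + 29*(98 + (-5 - 2*(-1 - 1*0)))) = -31895/(-32455 + 29*(98 + (-5 - 2*(-1 + 0)))) = -31895/(-32455 + 29*(98 + (-5 - 2*(-1)))) = -31895/(-32455 + 29*(98 + (-5 + 2))) = -31895/(-32455 + 29*(98 - 3)) = -31895/(-32455 + 29*95) = -31895/(-32455 + 2755) = -31895/(-29700) = -31895*(-1/29700) = 6379/5940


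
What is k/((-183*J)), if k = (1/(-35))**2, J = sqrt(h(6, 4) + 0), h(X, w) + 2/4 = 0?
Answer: I*sqrt(2)/224175 ≈ 6.3085e-6*I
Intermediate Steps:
h(X, w) = -1/2 (h(X, w) = -1/2 + 0 = -1/2)
J = I*sqrt(2)/2 (J = sqrt(-1/2 + 0) = sqrt(-1/2) = I*sqrt(2)/2 ≈ 0.70711*I)
k = 1/1225 (k = (-1/35)**2 = 1/1225 ≈ 0.00081633)
k/((-183*J)) = 1/(1225*((-183*I*sqrt(2)/2))) = (I*sqrt(2)/183)/1225 = I*sqrt(2)/224175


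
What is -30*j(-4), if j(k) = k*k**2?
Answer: 1920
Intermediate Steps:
j(k) = k**3
-30*j(-4) = -30*(-4)**3 = -30*(-64) = 1920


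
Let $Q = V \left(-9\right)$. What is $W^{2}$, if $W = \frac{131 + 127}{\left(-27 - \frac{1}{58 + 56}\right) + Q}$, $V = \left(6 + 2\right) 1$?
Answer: $\frac{865065744}{127396369} \approx 6.7903$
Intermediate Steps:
$V = 8$ ($V = 8 \cdot 1 = 8$)
$Q = -72$ ($Q = 8 \left(-9\right) = -72$)
$W = - \frac{29412}{11287}$ ($W = \frac{131 + 127}{\left(-27 - \frac{1}{58 + 56}\right) - 72} = \frac{258}{\left(-27 - \frac{1}{114}\right) - 72} = \frac{258}{- \frac{3079}{114} - 72} = \frac{258}{- \frac{11287}{114}} = 258 \left(- \frac{114}{11287}\right) = - \frac{29412}{11287} \approx -2.6058$)
$W^{2} = \left(- \frac{29412}{11287}\right)^{2} = \frac{865065744}{127396369}$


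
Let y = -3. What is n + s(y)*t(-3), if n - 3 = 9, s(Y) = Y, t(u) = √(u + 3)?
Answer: 12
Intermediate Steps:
t(u) = √(3 + u)
n = 12 (n = 3 + 9 = 12)
n + s(y)*t(-3) = 12 - 3*√(3 - 3) = 12 - 3*√0 = 12 - 3*0 = 12 + 0 = 12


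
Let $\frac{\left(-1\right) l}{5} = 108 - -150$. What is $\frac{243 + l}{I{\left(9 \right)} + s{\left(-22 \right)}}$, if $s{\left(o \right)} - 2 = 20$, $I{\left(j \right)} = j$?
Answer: $- \frac{1047}{31} \approx -33.774$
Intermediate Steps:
$l = -1290$ ($l = - 5 \left(108 - -150\right) = - 5 \left(108 + 150\right) = \left(-5\right) 258 = -1290$)
$s{\left(o \right)} = 22$ ($s{\left(o \right)} = 2 + 20 = 22$)
$\frac{243 + l}{I{\left(9 \right)} + s{\left(-22 \right)}} = \frac{243 - 1290}{9 + 22} = - \frac{1047}{31}$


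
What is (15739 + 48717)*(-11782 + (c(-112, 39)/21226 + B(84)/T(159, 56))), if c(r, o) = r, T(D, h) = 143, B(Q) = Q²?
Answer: -1147715203696208/1517659 ≈ -7.5624e+8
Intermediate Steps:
(15739 + 48717)*(-11782 + (c(-112, 39)/21226 + B(84)/T(159, 56))) = (15739 + 48717)*(-11782 + (-112/21226 + 84²/143)) = 64456*(-11782 + (-112*1/21226 + 7056*(1/143))) = 64456*(-11782 + (-56/10613 + 7056/143)) = 64456*(-11782 + 74877320/1517659) = 64456*(-17806181018/1517659) = -1147715203696208/1517659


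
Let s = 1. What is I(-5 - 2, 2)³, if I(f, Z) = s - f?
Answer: 512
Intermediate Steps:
I(f, Z) = 1 - f
I(-5 - 2, 2)³ = (1 - (-5 - 2))³ = (1 - 1*(-7))³ = (1 + 7)³ = 8³ = 512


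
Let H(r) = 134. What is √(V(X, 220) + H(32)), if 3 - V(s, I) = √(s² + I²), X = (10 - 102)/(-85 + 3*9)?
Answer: √(115217 - 58*√10176629)/29 ≈ 9.1107*I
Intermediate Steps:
X = 46/29 (X = -92/(-85 + 27) = -92/(-58) = -92*(-1/58) = 46/29 ≈ 1.5862)
V(s, I) = 3 - √(I² + s²) (V(s, I) = 3 - √(s² + I²) = 3 - √(I² + s²))
√(V(X, 220) + H(32)) = √((3 - √(220² + (46/29)²)) + 134) = √((3 - √(48400 + 2116/841)) + 134) = √((3 - √(40706516/841)) + 134) = √((3 - 2*√10176629/29) + 134) = √(137 - 2*√10176629/29)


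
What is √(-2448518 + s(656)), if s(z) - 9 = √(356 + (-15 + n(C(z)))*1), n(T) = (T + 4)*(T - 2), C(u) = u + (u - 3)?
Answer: √(-2448509 + 4*√107277) ≈ 1564.4*I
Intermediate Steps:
C(u) = -3 + 2*u (C(u) = u + (-3 + u) = -3 + 2*u)
n(T) = (-2 + T)*(4 + T) (n(T) = (4 + T)*(-2 + T) = (-2 + T)*(4 + T))
s(z) = 9 + √(327 + (-3 + 2*z)² + 4*z) (s(z) = 9 + √(356 + (-15 + (-8 + (-3 + 2*z)² + 2*(-3 + 2*z)))*1) = 9 + √(356 + (-15 + (-8 + (-3 + 2*z)² + (-6 + 4*z)))*1) = 9 + √(356 + (-15 + (-14 + (-3 + 2*z)² + 4*z))*1) = 9 + √(356 + (-29 + (-3 + 2*z)² + 4*z)*1) = 9 + √(356 + (-29 + (-3 + 2*z)² + 4*z)) = 9 + √(327 + (-3 + 2*z)² + 4*z))
√(-2448518 + s(656)) = √(-2448518 + (9 + 2*√(84 + 656² - 2*656))) = √(-2448518 + (9 + 2*√(84 + 430336 - 1312))) = √(-2448518 + (9 + 2*√429108)) = √(-2448518 + (9 + 2*(2*√107277))) = √(-2448518 + (9 + 4*√107277)) = √(-2448509 + 4*√107277)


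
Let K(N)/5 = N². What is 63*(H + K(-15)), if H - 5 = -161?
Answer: 61047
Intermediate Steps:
H = -156 (H = 5 - 161 = -156)
K(N) = 5*N²
63*(H + K(-15)) = 63*(-156 + 5*(-15)²) = 63*(-156 + 5*225) = 63*(-156 + 1125) = 63*969 = 61047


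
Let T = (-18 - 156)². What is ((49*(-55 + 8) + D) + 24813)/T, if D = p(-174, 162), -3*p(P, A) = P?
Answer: 5642/7569 ≈ 0.74541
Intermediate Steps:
p(P, A) = -P/3
D = 58 (D = -⅓*(-174) = 58)
T = 30276 (T = (-174)² = 30276)
((49*(-55 + 8) + D) + 24813)/T = ((49*(-55 + 8) + 58) + 24813)/30276 = ((49*(-47) + 58) + 24813)*(1/30276) = ((-2303 + 58) + 24813)*(1/30276) = (-2245 + 24813)*(1/30276) = 22568*(1/30276) = 5642/7569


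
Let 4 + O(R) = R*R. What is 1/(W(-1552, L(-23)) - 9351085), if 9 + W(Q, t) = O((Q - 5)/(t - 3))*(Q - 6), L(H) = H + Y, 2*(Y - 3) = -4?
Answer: -625/9617518692 ≈ -6.4986e-8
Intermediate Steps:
Y = 1 (Y = 3 + (½)*(-4) = 3 - 2 = 1)
L(H) = 1 + H (L(H) = H + 1 = 1 + H)
O(R) = -4 + R² (O(R) = -4 + R*R = -4 + R²)
W(Q, t) = -9 + (-6 + Q)*(-4 + (-5 + Q)²/(-3 + t)²) (W(Q, t) = -9 + (-4 + ((Q - 5)/(t - 3))²)*(Q - 6) = -9 + (-4 + ((-5 + Q)/(-3 + t))²)*(-6 + Q) = -9 + (-4 + (-5 + Q)²/(-3 + t)²)*(-6 + Q) = -9 + (-6 + Q)*(-4 + (-5 + Q)²/(-3 + t)²))
1/(W(-1552, L(-23)) - 9351085) = 1/((15 - 4*(-1552) - 6*(-5 - 1552)²/(-3 + (1 - 23))² - 1552*(-5 - 1552)²/(-3 + (1 - 23))²) - 9351085) = 1/((15 + 6208 - 6*(-1557)²/(-3 - 22)² - 1552*(-1557)²/(-3 - 22)²) - 9351085) = 1/((15 + 6208 - 6*2424249/(-25)² - 1552*2424249/(-25)²) - 9351085) = 1/((15 + 6208 - 6*2424249*1/625 - 1552*2424249*1/625) - 9351085) = 1/((15 + 6208 - 14545494/625 - 3762434448/625) - 9351085) = 1/(-3773090567/625 - 9351085) = 1/(-9617518692/625) = -625/9617518692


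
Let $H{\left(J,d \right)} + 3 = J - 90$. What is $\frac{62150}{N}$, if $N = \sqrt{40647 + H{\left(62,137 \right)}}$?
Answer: $\frac{31075 \sqrt{10154}}{10154} \approx 308.38$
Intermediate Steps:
$H{\left(J,d \right)} = -93 + J$ ($H{\left(J,d \right)} = -3 + \left(J - 90\right) = -3 + \left(-90 + J\right) = -93 + J$)
$N = 2 \sqrt{10154}$ ($N = \sqrt{40647 + \left(-93 + 62\right)} = \sqrt{40647 - 31} = \sqrt{40616} = 2 \sqrt{10154} \approx 201.53$)
$\frac{62150}{N} = \frac{62150}{2 \sqrt{10154}} = 62150 \frac{\sqrt{10154}}{20308} = \frac{31075 \sqrt{10154}}{10154}$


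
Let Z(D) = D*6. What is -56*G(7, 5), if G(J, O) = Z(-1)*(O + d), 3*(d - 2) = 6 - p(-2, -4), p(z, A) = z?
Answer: 3248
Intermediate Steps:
Z(D) = 6*D
d = 14/3 (d = 2 + (6 - 1*(-2))/3 = 2 + (6 + 2)/3 = 2 + (⅓)*8 = 2 + 8/3 = 14/3 ≈ 4.6667)
G(J, O) = -28 - 6*O (G(J, O) = (6*(-1))*(O + 14/3) = -6*(14/3 + O) = -28 - 6*O)
-56*G(7, 5) = -56*(-28 - 6*5) = -56*(-28 - 30) = -56*(-58) = 3248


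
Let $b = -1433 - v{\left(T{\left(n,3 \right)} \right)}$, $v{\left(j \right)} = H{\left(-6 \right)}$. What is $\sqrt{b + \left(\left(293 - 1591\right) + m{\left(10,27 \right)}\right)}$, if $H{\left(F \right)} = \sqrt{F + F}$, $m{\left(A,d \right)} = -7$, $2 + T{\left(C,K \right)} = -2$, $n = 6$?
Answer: $\sqrt{-2738 - 2 i \sqrt{3}} \approx 0.0331 - 52.326 i$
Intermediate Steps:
$T{\left(C,K \right)} = -4$ ($T{\left(C,K \right)} = -2 - 2 = -4$)
$H{\left(F \right)} = \sqrt{2} \sqrt{F}$ ($H{\left(F \right)} = \sqrt{2 F} = \sqrt{2} \sqrt{F}$)
$v{\left(j \right)} = 2 i \sqrt{3}$ ($v{\left(j \right)} = \sqrt{2} \sqrt{-6} = \sqrt{2} i \sqrt{6} = 2 i \sqrt{3}$)
$b = -1433 - 2 i \sqrt{3} \approx -1433.0 - 3.4641 i$
$\sqrt{b + \left(\left(293 - 1591\right) + m{\left(10,27 \right)}\right)} = \sqrt{\left(-1433 - 2 i \sqrt{3}\right) + \left(\left(293 - 1591\right) - 7\right)} = \sqrt{\left(-1433 - 2 i \sqrt{3}\right) - 1305} = \sqrt{-2738 - 2 i \sqrt{3}}$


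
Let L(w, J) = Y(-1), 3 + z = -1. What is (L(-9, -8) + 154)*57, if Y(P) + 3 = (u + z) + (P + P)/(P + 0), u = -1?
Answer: 8436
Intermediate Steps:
z = -4 (z = -3 - 1 = -4)
Y(P) = -6 (Y(P) = -3 + ((-1 - 4) + (P + P)/(P + 0)) = -3 + (-5 + (2*P)/P) = -3 + (-5 + 2) = -3 - 3 = -6)
L(w, J) = -6
(L(-9, -8) + 154)*57 = (-6 + 154)*57 = 148*57 = 8436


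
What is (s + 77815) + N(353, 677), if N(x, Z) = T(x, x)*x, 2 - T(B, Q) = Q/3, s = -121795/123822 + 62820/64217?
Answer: 294082697373457/7951477374 ≈ 36985.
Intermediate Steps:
s = -42811475/7951477374 (s = -121795*1/123822 + 62820*(1/64217) = -121795/123822 + 62820/64217 = -42811475/7951477374 ≈ -0.0053841)
T(B, Q) = 2 - Q/3
N(x, Z) = x*(2 - x/3) (N(x, Z) = (2 - x/3)*x = x*(2 - x/3))
(s + 77815) + N(353, 677) = (-42811475/7951477374 + 77815) + (⅓)*353*(6 - 1*353) = 618744169046335/7951477374 + (⅓)*353*(6 - 353) = 618744169046335/7951477374 + (⅓)*353*(-347) = 618744169046335/7951477374 - 122491/3 = 294082697373457/7951477374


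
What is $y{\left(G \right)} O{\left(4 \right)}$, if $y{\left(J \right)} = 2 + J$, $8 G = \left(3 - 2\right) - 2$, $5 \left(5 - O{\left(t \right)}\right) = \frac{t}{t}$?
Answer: $9$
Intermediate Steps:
$O{\left(t \right)} = \frac{24}{5}$ ($O{\left(t \right)} = 5 - \frac{t \frac{1}{t}}{5} = 5 - \frac{1}{5} = \frac{24}{5}$)
$G = - \frac{1}{8}$ ($G = \frac{\left(3 - 2\right) - 2}{8} = \frac{1 - 2}{8} = \frac{1}{8} \left(-1\right) = - \frac{1}{8} \approx -0.125$)
$y{\left(G \right)} O{\left(4 \right)} = \left(2 - \frac{1}{8}\right) \frac{24}{5} = \frac{15}{8} \cdot \frac{24}{5} = 9$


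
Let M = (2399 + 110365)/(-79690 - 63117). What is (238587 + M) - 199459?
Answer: 5587639532/142807 ≈ 39127.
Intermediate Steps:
M = -112764/142807 (M = 112764/(-142807) = 112764*(-1/142807) = -112764/142807 ≈ -0.78963)
(238587 + M) - 199459 = (238587 - 112764/142807) - 199459 = 34071780945/142807 - 199459 = 5587639532/142807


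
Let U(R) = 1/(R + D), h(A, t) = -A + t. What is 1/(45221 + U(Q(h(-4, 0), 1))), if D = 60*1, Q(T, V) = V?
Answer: 61/2758482 ≈ 2.2114e-5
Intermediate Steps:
h(A, t) = t - A
D = 60
U(R) = 1/(60 + R) (U(R) = 1/(R + 60) = 1/(60 + R))
1/(45221 + U(Q(h(-4, 0), 1))) = 1/(45221 + 1/(60 + 1)) = 1/(45221 + 1/61) = 1/(2758482/61) = 61/2758482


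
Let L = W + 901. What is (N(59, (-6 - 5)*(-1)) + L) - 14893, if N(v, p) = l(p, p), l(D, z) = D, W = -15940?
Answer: -29921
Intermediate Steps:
N(v, p) = p
L = -15039 (L = -15940 + 901 = -15039)
(N(59, (-6 - 5)*(-1)) + L) - 14893 = ((-6 - 5)*(-1) - 15039) - 14893 = (-11*(-1) - 15039) - 14893 = (11 - 15039) - 14893 = -15028 - 14893 = -29921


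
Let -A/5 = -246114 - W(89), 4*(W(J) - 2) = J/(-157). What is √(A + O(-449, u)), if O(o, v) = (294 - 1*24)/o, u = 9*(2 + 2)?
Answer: √24460276853706735/140986 ≈ 1109.3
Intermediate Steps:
W(J) = 2 - J/628 (W(J) = 2 + (J/(-157))/4 = 2 + (J*(-1/157))/4 = 2 + (-J/157)/4 = 2 - J/628)
u = 36 (u = 9*4 = 36)
O(o, v) = 270/o (O(o, v) = (294 - 24)/o = 270/o)
A = 772803795/628 (A = -5*(-246114 - (2 - 1/628*89)) = -5*(-246114 - (2 - 89/628)) = -5*(-246114 - 1*1167/628) = -5*(-246114 - 1167/628) = -5*(-154560759/628) = 772803795/628 ≈ 1.2306e+6)
√(A + O(-449, u)) = √(772803795/628 + 270/(-449)) = √(772803795/628 + 270*(-1/449)) = √(772803795/628 - 270/449) = √(346988734395/281972) = √24460276853706735/140986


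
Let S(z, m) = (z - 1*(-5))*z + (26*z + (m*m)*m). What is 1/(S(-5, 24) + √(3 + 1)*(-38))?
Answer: 1/13618 ≈ 7.3432e-5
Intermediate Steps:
S(z, m) = m³ + 26*z + z*(5 + z) (S(z, m) = (z + 5)*z + (26*z + m²*m) = (5 + z)*z + (26*z + m³) = z*(5 + z) + (m³ + 26*z) = m³ + 26*z + z*(5 + z))
1/(S(-5, 24) + √(3 + 1)*(-38)) = 1/((24³ + (-5)² + 31*(-5)) + √(3 + 1)*(-38)) = 1/((13824 + 25 - 155) + √4*(-38)) = 1/(13694 + 2*(-38)) = 1/(13694 - 76) = 1/13618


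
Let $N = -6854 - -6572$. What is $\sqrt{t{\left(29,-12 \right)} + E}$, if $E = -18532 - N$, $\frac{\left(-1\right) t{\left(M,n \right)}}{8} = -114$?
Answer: $i \sqrt{17338} \approx 131.67 i$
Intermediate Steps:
$N = -282$ ($N = -6854 + 6572 = -282$)
$t{\left(M,n \right)} = 912$ ($t{\left(M,n \right)} = \left(-8\right) \left(-114\right) = 912$)
$E = -18250$ ($E = -18532 - -282 = -18532 + 282 = -18250$)
$\sqrt{t{\left(29,-12 \right)} + E} = \sqrt{912 - 18250} = \sqrt{-17338} = i \sqrt{17338}$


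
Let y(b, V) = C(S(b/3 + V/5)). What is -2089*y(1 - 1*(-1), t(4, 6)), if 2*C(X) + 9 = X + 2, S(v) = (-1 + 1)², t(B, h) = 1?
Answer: 14623/2 ≈ 7311.5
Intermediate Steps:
S(v) = 0 (S(v) = 0² = 0)
C(X) = -7/2 + X/2 (C(X) = -9/2 + (X + 2)/2 = -9/2 + (2 + X)/2 = -9/2 + (1 + X/2) = -7/2 + X/2)
y(b, V) = -7/2 (y(b, V) = -7/2 + (½)*0 = -7/2 + 0 = -7/2)
-2089*y(1 - 1*(-1), t(4, 6)) = -2089*(-7/2) = 14623/2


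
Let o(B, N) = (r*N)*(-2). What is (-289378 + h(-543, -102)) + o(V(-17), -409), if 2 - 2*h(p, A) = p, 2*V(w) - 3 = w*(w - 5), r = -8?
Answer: -591299/2 ≈ -2.9565e+5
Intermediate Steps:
V(w) = 3/2 + w*(-5 + w)/2 (V(w) = 3/2 + (w*(w - 5))/2 = 3/2 + (w*(-5 + w))/2 = 3/2 + w*(-5 + w)/2)
o(B, N) = 16*N (o(B, N) = -8*N*(-2) = 16*N)
h(p, A) = 1 - p/2
(-289378 + h(-543, -102)) + o(V(-17), -409) = (-289378 + (1 - ½*(-543))) + 16*(-409) = (-289378 + (1 + 543/2)) - 6544 = (-289378 + 545/2) - 6544 = -578211/2 - 6544 = -591299/2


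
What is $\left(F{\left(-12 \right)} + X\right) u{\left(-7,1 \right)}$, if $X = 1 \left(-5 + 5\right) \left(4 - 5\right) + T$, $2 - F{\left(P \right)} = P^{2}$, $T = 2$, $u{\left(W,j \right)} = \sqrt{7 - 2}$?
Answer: $- 140 \sqrt{5} \approx -313.05$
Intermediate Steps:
$u{\left(W,j \right)} = \sqrt{5}$
$F{\left(P \right)} = 2 - P^{2}$
$X = 2$ ($X = 1 \left(-5 + 5\right) \left(4 - 5\right) + 2 = 1 \cdot 0 \left(-1\right) + 2 = 1 \cdot 0 + 2 = 0 + 2 = 2$)
$\left(F{\left(-12 \right)} + X\right) u{\left(-7,1 \right)} = \left(\left(2 - \left(-12\right)^{2}\right) + 2\right) \sqrt{5} = \left(\left(2 - 144\right) + 2\right) \sqrt{5} = \left(-142 + 2\right) \sqrt{5} = - 140 \sqrt{5}$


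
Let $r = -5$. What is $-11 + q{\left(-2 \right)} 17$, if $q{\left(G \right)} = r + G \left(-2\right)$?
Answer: $-28$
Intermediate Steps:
$q{\left(G \right)} = -5 - 2 G$ ($q{\left(G \right)} = -5 + G \left(-2\right) = -5 - 2 G$)
$-11 + q{\left(-2 \right)} 17 = -11 + \left(-5 - -4\right) 17 = -11 + \left(-5 + 4\right) 17 = -11 - 17 = -28$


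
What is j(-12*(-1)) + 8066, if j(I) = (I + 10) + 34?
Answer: 8122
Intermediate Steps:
j(I) = 44 + I (j(I) = (10 + I) + 34 = 44 + I)
j(-12*(-1)) + 8066 = (44 - 12*(-1)) + 8066 = (44 + 12) + 8066 = 56 + 8066 = 8122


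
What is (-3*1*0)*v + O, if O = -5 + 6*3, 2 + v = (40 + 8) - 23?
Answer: 13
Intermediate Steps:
v = 23 (v = -2 + ((40 + 8) - 23) = -2 + (48 - 23) = -2 + 25 = 23)
O = 13 (O = -5 + 18 = 13)
(-3*1*0)*v + O = (-3*1*0)*23 + 13 = -3*0*23 + 13 = 0*23 + 13 = 0 + 13 = 13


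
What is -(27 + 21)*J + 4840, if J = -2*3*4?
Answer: 5992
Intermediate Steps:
J = -24 (J = -6*4 = -24)
-(27 + 21)*J + 4840 = -(27 + 21)*(-24) + 4840 = -48*(-24) + 4840 = -1*(-1152) + 4840 = 1152 + 4840 = 5992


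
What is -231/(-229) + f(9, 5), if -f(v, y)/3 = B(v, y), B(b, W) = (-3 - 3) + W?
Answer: 918/229 ≈ 4.0087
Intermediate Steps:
B(b, W) = -6 + W
f(v, y) = 18 - 3*y (f(v, y) = -3*(-6 + y) = 18 - 3*y)
-231/(-229) + f(9, 5) = -231/(-229) + (18 - 3*5) = -231*(-1/229) + (18 - 15) = 231/229 + 3 = 918/229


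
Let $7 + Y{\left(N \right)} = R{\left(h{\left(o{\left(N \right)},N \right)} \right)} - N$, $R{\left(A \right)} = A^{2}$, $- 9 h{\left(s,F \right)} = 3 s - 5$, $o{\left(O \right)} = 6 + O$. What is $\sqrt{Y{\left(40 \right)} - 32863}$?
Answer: $\frac{i \sqrt{2648021}}{9} \approx 180.81 i$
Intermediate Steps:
$h{\left(s,F \right)} = \frac{5}{9} - \frac{s}{3}$ ($h{\left(s,F \right)} = - \frac{3 s - 5}{9} = - \frac{-5 + 3 s}{9} = \frac{5}{9} - \frac{s}{3}$)
$Y{\left(N \right)} = -7 + \left(- \frac{13}{9} - \frac{N}{3}\right)^{2} - N$ ($Y{\left(N \right)} = -7 - \left(N - \left(\frac{5}{9} - \frac{6 + N}{3}\right)^{2}\right) = -7 - \left(N - \left(\frac{5}{9} - \left(2 + \frac{N}{3}\right)\right)^{2}\right) = -7 - \left(N - \left(- \frac{13}{9} - \frac{N}{3}\right)^{2}\right) = -7 + \left(- \frac{13}{9} - \frac{N}{3}\right)^{2} - N$)
$\sqrt{Y{\left(40 \right)} - 32863} = \sqrt{\left(- \frac{398}{81} - \frac{40}{27} + \frac{40^{2}}{9}\right) - 32863} = \sqrt{\left(- \frac{398}{81} - \frac{40}{27} + \frac{1}{9} \cdot 1600\right) - 32863} = \sqrt{\left(- \frac{398}{81} - \frac{40}{27} + \frac{1600}{9}\right) - 32863} = \sqrt{\frac{13882}{81} - 32863} = \sqrt{- \frac{2648021}{81}} = \frac{i \sqrt{2648021}}{9}$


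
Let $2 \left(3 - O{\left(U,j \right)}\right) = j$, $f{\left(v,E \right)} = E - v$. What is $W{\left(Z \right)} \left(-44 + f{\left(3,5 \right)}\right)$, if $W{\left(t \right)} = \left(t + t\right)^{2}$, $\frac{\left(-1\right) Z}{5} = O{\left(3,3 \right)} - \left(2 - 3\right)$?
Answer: $-26250$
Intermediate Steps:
$O{\left(U,j \right)} = 3 - \frac{j}{2}$
$Z = - \frac{25}{2}$ ($Z = - 5 \left(\left(3 - \frac{3}{2}\right) - \left(2 - 3\right)\right) = - 5 \left(\frac{3}{2} - -1\right) = - 5 \left(\frac{3}{2} + 1\right) = \left(-5\right) \frac{5}{2} = - \frac{25}{2} \approx -12.5$)
$W{\left(t \right)} = 4 t^{2}$ ($W{\left(t \right)} = \left(2 t\right)^{2} = 4 t^{2}$)
$W{\left(Z \right)} \left(-44 + f{\left(3,5 \right)}\right) = 4 \left(- \frac{25}{2}\right)^{2} \left(-44 + \left(5 - 3\right)\right) = 4 \cdot \frac{625}{4} \left(-44 + \left(5 - 3\right)\right) = 625 \left(-44 + 2\right) = 625 \left(-42\right) = -26250$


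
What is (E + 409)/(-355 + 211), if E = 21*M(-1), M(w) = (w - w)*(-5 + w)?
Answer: -409/144 ≈ -2.8403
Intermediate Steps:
M(w) = 0 (M(w) = 0*(-5 + w) = 0)
E = 0 (E = 21*0 = 0)
(E + 409)/(-355 + 211) = (0 + 409)/(-355 + 211) = 409/(-144) = 409*(-1/144) = -409/144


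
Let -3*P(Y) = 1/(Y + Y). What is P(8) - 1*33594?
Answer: -1612513/48 ≈ -33594.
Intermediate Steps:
P(Y) = -1/(6*Y) (P(Y) = -1/(3*(Y + Y)) = -1/(2*Y)/3 = -1/(6*Y))
P(8) - 1*33594 = -⅙/8 - 1*33594 = -⅙*⅛ - 33594 = -1/48 - 33594 = -1612513/48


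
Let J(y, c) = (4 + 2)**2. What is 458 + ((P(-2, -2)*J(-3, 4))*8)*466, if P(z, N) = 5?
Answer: 671498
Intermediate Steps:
J(y, c) = 36 (J(y, c) = 6**2 = 36)
458 + ((P(-2, -2)*J(-3, 4))*8)*466 = 458 + ((5*36)*8)*466 = 458 + (180*8)*466 = 458 + 1440*466 = 458 + 671040 = 671498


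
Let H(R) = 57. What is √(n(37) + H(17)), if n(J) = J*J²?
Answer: √50710 ≈ 225.19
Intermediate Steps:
n(J) = J³
√(n(37) + H(17)) = √(37³ + 57) = √(50653 + 57) = √50710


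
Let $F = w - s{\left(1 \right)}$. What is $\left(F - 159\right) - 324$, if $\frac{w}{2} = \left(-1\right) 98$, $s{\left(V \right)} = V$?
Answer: $-680$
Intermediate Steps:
$w = -196$ ($w = 2 \left(\left(-1\right) 98\right) = 2 \left(-98\right) = -196$)
$F = -197$ ($F = -196 - 1 = -197$)
$\left(F - 159\right) - 324 = \left(-197 - 159\right) - 324 = -356 - 324 = -680$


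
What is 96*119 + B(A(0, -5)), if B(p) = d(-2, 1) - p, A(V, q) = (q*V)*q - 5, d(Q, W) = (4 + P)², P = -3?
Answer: 11430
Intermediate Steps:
d(Q, W) = 1 (d(Q, W) = (4 - 3)² = 1² = 1)
A(V, q) = -5 + V*q² (A(V, q) = (V*q)*q - 5 = V*q² - 5 = -5 + V*q²)
B(p) = 1 - p
96*119 + B(A(0, -5)) = 96*119 + (1 - (-5 + 0*(-5)²)) = 11424 + (1 - (-5 + 0*25)) = 11424 + (1 - (-5 + 0)) = 11424 + (1 - 1*(-5)) = 11424 + (1 + 5) = 11424 + 6 = 11430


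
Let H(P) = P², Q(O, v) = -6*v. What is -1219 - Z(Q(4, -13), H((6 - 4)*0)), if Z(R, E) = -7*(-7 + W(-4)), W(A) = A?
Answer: -1296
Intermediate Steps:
Z(R, E) = 77 (Z(R, E) = -7*(-7 - 4) = -7*(-11) = 77)
-1219 - Z(Q(4, -13), H((6 - 4)*0)) = -1219 - 1*77 = -1219 - 77 = -1296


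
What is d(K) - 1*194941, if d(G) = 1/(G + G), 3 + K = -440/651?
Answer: -932988277/4786 ≈ -1.9494e+5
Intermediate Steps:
K = -2393/651 (K = -3 - 440/651 = -2393/651 ≈ -3.6759)
d(G) = 1/(2*G)
d(K) - 1*194941 = 1/(2*(-2393/651)) - 1*194941 = (1/2)*(-651/2393) - 194941 = -651/4786 - 194941 = -932988277/4786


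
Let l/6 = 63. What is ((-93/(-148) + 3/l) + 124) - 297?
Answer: -1607119/9324 ≈ -172.36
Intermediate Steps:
l = 378 (l = 6*63 = 378)
((-93/(-148) + 3/l) + 124) - 297 = ((-93/(-148) + 3/378) + 124) - 297 = ((-93*(-1/148) + 3*(1/378)) + 124) - 297 = ((93/148 + 1/126) + 124) - 297 = (5933/9324 + 124) - 297 = 1162109/9324 - 297 = -1607119/9324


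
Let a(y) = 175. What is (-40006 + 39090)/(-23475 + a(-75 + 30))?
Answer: 229/5825 ≈ 0.039313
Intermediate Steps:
(-40006 + 39090)/(-23475 + a(-75 + 30)) = (-40006 + 39090)/(-23475 + 175) = -916/(-23300) = -916*(-1/23300) = 229/5825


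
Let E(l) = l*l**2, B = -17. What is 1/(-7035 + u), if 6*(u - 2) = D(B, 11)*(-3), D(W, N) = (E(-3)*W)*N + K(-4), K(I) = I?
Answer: -2/19111 ≈ -0.00010465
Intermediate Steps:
E(l) = l**3
D(W, N) = -4 - 27*N*W (D(W, N) = ((-3)**3*W)*N - 4 = (-27*W)*N - 4 = -27*N*W - 4 = -4 - 27*N*W)
u = -5041/2 (u = 2 + ((-4 - 27*11*(-17))*(-3))/6 = 2 + ((-4 + 5049)*(-3))/6 = 2 + (5045*(-3))/6 = 2 + (1/6)*(-15135) = 2 - 5045/2 = -5041/2 ≈ -2520.5)
1/(-7035 + u) = 1/(-7035 - 5041/2) = 1/(-19111/2) = -2/19111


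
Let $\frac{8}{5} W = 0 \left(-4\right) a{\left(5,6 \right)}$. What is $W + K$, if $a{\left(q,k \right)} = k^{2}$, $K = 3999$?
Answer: $3999$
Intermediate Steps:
$W = 0$ ($W = \frac{5 \cdot 0 \left(-4\right) 6^{2}}{8} = \frac{5 \cdot 0 \cdot 36}{8} = \frac{5}{8} \cdot 0 = 0$)
$W + K = 0 + 3999 = 3999$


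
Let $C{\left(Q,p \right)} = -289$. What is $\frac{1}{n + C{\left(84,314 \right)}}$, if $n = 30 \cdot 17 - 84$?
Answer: $\frac{1}{137} \approx 0.0072993$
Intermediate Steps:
$n = 426$ ($n = 510 - 84 = 426$)
$\frac{1}{n + C{\left(84,314 \right)}} = \frac{1}{426 - 289} = \frac{1}{137}$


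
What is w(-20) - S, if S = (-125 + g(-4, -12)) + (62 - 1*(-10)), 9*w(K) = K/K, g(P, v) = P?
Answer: 514/9 ≈ 57.111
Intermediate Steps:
w(K) = ⅑ (w(K) = (K/K)/9 = (⅑)*1 = ⅑)
S = -57 (S = (-125 - 4) + (62 - 1*(-10)) = -129 + (62 + 10) = -129 + 72 = -57)
w(-20) - S = ⅑ - 1*(-57) = ⅑ + 57 = 514/9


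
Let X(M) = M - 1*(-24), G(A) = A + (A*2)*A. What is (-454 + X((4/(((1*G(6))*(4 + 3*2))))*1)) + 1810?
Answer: 269101/195 ≈ 1380.0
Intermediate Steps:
G(A) = A + 2*A² (G(A) = A + (2*A)*A = A + 2*A²)
X(M) = 24 + M (X(M) = M + 24 = 24 + M)
(-454 + X((4/(((1*G(6))*(4 + 3*2))))*1)) + 1810 = (-454 + (24 + (4/(((1*(6*(1 + 2*6)))*(4 + 3*2))))*1)) + 1810 = (-454 + (24 + (4/(((1*(6*(1 + 12)))*(4 + 6))))*1)) + 1810 = (-454 + (24 + (4/(((1*(6*13))*10)))*1)) + 1810 = (-454 + (24 + (4/(((1*78)*10)))*1)) + 1810 = (-454 + (24 + (4/((78*10)))*1)) + 1810 = (-454 + (24 + (4/780)*1)) + 1810 = (-454 + (24 + (4*(1/780))*1)) + 1810 = (-454 + (24 + (1/195)*1)) + 1810 = (-454 + (24 + 1/195)) + 1810 = (-454 + 4681/195) + 1810 = -83849/195 + 1810 = 269101/195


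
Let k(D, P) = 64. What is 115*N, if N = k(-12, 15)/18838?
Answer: 3680/9419 ≈ 0.39070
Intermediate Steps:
N = 32/9419 (N = 64/18838 = 64*(1/18838) = 32/9419 ≈ 0.0033974)
115*N = 115*(32/9419) = 3680/9419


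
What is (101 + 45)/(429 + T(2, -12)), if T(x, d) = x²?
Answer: 146/433 ≈ 0.33718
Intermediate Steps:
(101 + 45)/(429 + T(2, -12)) = (101 + 45)/(429 + 2²) = 146/(429 + 4) = 146/433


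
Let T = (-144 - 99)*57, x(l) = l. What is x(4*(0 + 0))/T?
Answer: 0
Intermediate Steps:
T = -13851 (T = -243*57 = -13851)
x(4*(0 + 0))/T = (4*(0 + 0))/(-13851) = (4*0)*(-1/13851) = 0*(-1/13851) = 0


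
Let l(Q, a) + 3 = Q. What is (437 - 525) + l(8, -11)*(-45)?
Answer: -313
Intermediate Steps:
l(Q, a) = -3 + Q
(437 - 525) + l(8, -11)*(-45) = (437 - 525) + (-3 + 8)*(-45) = -88 + 5*(-45) = -88 - 225 = -313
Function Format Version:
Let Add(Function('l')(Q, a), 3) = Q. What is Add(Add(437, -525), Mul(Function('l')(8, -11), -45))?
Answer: -313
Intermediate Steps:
Function('l')(Q, a) = Add(-3, Q)
Add(Add(437, -525), Mul(Function('l')(8, -11), -45)) = Add(Add(437, -525), Mul(Add(-3, 8), -45)) = Add(-88, Mul(5, -45)) = Add(-88, -225) = -313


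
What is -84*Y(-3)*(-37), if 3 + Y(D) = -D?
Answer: 0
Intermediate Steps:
Y(D) = -3 - D
-84*Y(-3)*(-37) = -84*(-3 - 1*(-3))*(-37) = -84*(-3 + 3)*(-37) = -84*0*(-37) = 0*(-37) = 0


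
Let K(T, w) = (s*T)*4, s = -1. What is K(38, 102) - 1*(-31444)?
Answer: 31292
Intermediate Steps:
K(T, w) = -4*T (K(T, w) = -T*4 = -4*T)
K(38, 102) - 1*(-31444) = -4*38 - 1*(-31444) = -152 + 31444 = 31292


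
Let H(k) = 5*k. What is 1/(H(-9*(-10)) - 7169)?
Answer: -1/6719 ≈ -0.00014883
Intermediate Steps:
1/(H(-9*(-10)) - 7169) = 1/(5*(-9*(-10)) - 7169) = 1/(5*90 - 7169) = 1/(450 - 7169) = 1/(-6719) = -1/6719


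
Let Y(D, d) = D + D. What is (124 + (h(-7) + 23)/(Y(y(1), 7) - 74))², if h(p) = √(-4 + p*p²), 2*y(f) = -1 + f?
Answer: (9153 - I*√347)²/5476 ≈ 15299.0 - 62.272*I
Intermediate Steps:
y(f) = -½ + f/2 (y(f) = (-1 + f)/2 = -½ + f/2)
h(p) = √(-4 + p³)
Y(D, d) = 2*D
(124 + (h(-7) + 23)/(Y(y(1), 7) - 74))² = (124 + (√(-4 + (-7)³) + 23)/(2*(-½ + (½)*1) - 74))² = (124 + (√(-4 - 343) + 23)/(2*(-½ + ½) - 74))² = (124 + (√(-347) + 23)/(2*0 - 74))² = (124 + (I*√347 + 23)/(0 - 74))² = (124 + (23 + I*√347)/(-74))² = (124 + (23 + I*√347)*(-1/74))² = (124 + (-23/74 - I*√347/74))² = (9153/74 - I*√347/74)²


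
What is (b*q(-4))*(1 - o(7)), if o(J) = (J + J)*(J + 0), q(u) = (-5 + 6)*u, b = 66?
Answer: 25608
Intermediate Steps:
q(u) = u (q(u) = 1*u = u)
o(J) = 2*J**2 (o(J) = (2*J)*J = 2*J**2)
(b*q(-4))*(1 - o(7)) = (66*(-4))*(1 - 2*7**2) = -264*(1 - 2*49) = -264*(1 - 1*98) = -264*(1 - 98) = -264*(-97) = 25608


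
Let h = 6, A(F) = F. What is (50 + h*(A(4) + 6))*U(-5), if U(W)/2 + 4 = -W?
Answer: 220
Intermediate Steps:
U(W) = -8 - 2*W (U(W) = -8 + 2*(-W) = -8 - 2*W)
(50 + h*(A(4) + 6))*U(-5) = (50 + 6*(4 + 6))*(-8 - 2*(-5)) = (50 + 6*10)*(-8 + 10) = (50 + 60)*2 = 110*2 = 220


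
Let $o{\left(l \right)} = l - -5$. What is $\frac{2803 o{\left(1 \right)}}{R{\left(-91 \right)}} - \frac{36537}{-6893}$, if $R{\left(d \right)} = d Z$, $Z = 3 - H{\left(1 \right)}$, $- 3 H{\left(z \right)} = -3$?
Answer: $- \frac{54638370}{627263} \approx -87.106$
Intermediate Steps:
$H{\left(z \right)} = 1$ ($H{\left(z \right)} = \left(- \frac{1}{3}\right) \left(-3\right) = 1$)
$o{\left(l \right)} = 5 + l$ ($o{\left(l \right)} = l + 5 = 5 + l$)
$Z = 2$ ($Z = 3 - 1 = 2$)
$R{\left(d \right)} = 2 d$ ($R{\left(d \right)} = d 2 = 2 d$)
$\frac{2803 o{\left(1 \right)}}{R{\left(-91 \right)}} - \frac{36537}{-6893} = \frac{2803 \left(5 + 1\right)}{2 \left(-91\right)} - \frac{36537}{-6893} = \frac{2803 \cdot 6}{-182} - - \frac{36537}{6893} = 16818 \left(- \frac{1}{182}\right) + \frac{36537}{6893} = - \frac{8409}{91} + \frac{36537}{6893} = - \frac{54638370}{627263}$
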